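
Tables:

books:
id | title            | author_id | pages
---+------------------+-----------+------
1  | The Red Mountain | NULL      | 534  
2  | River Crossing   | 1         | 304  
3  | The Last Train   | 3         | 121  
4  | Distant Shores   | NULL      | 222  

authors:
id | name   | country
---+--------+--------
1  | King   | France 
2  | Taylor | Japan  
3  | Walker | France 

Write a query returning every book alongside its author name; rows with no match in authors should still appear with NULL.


LEFT JOIN keeps every row from books (the left table); where author_id has no match in authors, the author columns become NULL. Walk through each book:
  - book 1 (The Red Mountain): author_id=NULL, no match -> kept with NULL
  - book 2 (River Crossing): author_id=1 -> matches King
  - book 3 (The Last Train): author_id=3 -> matches Walker
  - book 4 (Distant Shores): author_id=NULL, no match -> kept with NULL
All 4 rows appear; 2 have NULL author.

SQL:
SELECT a.title, b.name AS author
FROM books a
LEFT JOIN authors b ON a.author_id = b.id

Result:
title            | author
-----------------+-------
The Red Mountain | NULL  
River Crossing   | King  
The Last Train   | Walker
Distant Shores   | NULL  


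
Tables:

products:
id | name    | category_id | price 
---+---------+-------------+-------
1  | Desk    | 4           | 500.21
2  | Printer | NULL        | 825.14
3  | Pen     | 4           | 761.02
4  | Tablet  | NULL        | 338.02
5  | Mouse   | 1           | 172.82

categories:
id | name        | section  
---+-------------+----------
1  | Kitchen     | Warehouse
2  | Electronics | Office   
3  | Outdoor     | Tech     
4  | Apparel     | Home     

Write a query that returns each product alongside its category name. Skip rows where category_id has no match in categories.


INNER JOIN keeps only products rows whose category_id matches an id in categories. Walk through each product:
  - product 1 (Desk): category_id=4 -> matches Apparel
  - product 2 (Printer): category_id=NULL, no match -> dropped
  - product 3 (Pen): category_id=4 -> matches Apparel
  - product 4 (Tablet): category_id=NULL, no match -> dropped
  - product 5 (Mouse): category_id=1 -> matches Kitchen
So 2 of 5 rows are dropped.

SQL:
SELECT a.name, b.name AS category
FROM products a
INNER JOIN categories b ON a.category_id = b.id

Result:
name  | category
------+---------
Desk  | Apparel 
Pen   | Apparel 
Mouse | Kitchen 


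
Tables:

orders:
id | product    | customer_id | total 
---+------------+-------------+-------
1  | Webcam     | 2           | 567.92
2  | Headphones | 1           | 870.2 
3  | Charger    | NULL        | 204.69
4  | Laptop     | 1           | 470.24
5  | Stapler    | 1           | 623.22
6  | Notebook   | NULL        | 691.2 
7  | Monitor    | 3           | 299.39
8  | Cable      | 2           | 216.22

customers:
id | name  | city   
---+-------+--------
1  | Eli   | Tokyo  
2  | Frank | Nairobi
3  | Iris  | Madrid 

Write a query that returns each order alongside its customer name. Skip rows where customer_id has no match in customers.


INNER JOIN keeps only orders rows whose customer_id matches an id in customers. Walk through each order:
  - order 1 (Webcam): customer_id=2 -> matches Frank
  - order 2 (Headphones): customer_id=1 -> matches Eli
  - order 3 (Charger): customer_id=NULL, no match -> dropped
  - order 4 (Laptop): customer_id=1 -> matches Eli
  - order 5 (Stapler): customer_id=1 -> matches Eli
  - order 6 (Notebook): customer_id=NULL, no match -> dropped
  - order 7 (Monitor): customer_id=3 -> matches Iris
  - order 8 (Cable): customer_id=2 -> matches Frank
So 2 of 8 rows are dropped.

SQL:
SELECT a.product, b.name AS customer
FROM orders a
INNER JOIN customers b ON a.customer_id = b.id

Result:
product    | customer
-----------+---------
Webcam     | Frank   
Headphones | Eli     
Laptop     | Eli     
Stapler    | Eli     
Monitor    | Iris    
Cable      | Frank   


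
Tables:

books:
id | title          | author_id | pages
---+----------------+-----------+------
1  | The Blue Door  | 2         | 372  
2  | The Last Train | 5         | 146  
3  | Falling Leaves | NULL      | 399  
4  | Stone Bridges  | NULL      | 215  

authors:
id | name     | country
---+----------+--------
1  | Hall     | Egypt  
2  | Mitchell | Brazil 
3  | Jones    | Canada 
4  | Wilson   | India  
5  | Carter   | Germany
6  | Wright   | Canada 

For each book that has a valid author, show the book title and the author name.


INNER JOIN keeps only books rows whose author_id matches an id in authors. Walk through each book:
  - book 1 (The Blue Door): author_id=2 -> matches Mitchell
  - book 2 (The Last Train): author_id=5 -> matches Carter
  - book 3 (Falling Leaves): author_id=NULL, no match -> dropped
  - book 4 (Stone Bridges): author_id=NULL, no match -> dropped
So 2 of 4 rows are dropped.

SQL:
SELECT a.title, b.name AS author
FROM books a
INNER JOIN authors b ON a.author_id = b.id

Result:
title          | author  
---------------+---------
The Blue Door  | Mitchell
The Last Train | Carter  


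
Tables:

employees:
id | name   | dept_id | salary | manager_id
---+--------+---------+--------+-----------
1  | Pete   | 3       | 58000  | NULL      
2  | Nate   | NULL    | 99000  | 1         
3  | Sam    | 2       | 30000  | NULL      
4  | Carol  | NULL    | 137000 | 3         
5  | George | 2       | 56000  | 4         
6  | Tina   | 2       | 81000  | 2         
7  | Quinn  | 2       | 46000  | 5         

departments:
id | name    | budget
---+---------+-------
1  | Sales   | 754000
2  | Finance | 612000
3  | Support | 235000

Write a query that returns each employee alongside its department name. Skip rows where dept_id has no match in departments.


INNER JOIN keeps only employees rows whose dept_id matches an id in departments. Walk through each employee:
  - employee 1 (Pete): dept_id=3 -> matches Support
  - employee 2 (Nate): dept_id=NULL, no match -> dropped
  - employee 3 (Sam): dept_id=2 -> matches Finance
  - employee 4 (Carol): dept_id=NULL, no match -> dropped
  - employee 5 (George): dept_id=2 -> matches Finance
  - employee 6 (Tina): dept_id=2 -> matches Finance
  - employee 7 (Quinn): dept_id=2 -> matches Finance
So 2 of 7 rows are dropped.

SQL:
SELECT a.name, b.name AS department
FROM employees a
INNER JOIN departments b ON a.dept_id = b.id

Result:
name   | department
-------+-----------
Pete   | Support   
Sam    | Finance   
George | Finance   
Tina   | Finance   
Quinn  | Finance   


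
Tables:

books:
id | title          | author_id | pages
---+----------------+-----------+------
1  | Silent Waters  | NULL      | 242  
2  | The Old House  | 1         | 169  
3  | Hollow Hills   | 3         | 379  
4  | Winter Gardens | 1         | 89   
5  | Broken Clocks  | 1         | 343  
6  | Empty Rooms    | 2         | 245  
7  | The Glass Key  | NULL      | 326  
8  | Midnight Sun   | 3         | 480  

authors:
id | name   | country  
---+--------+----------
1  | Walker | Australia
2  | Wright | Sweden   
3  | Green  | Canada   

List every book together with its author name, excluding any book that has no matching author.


INNER JOIN keeps only books rows whose author_id matches an id in authors. Walk through each book:
  - book 1 (Silent Waters): author_id=NULL, no match -> dropped
  - book 2 (The Old House): author_id=1 -> matches Walker
  - book 3 (Hollow Hills): author_id=3 -> matches Green
  - book 4 (Winter Gardens): author_id=1 -> matches Walker
  - book 5 (Broken Clocks): author_id=1 -> matches Walker
  - book 6 (Empty Rooms): author_id=2 -> matches Wright
  - book 7 (The Glass Key): author_id=NULL, no match -> dropped
  - book 8 (Midnight Sun): author_id=3 -> matches Green
So 2 of 8 rows are dropped.

SQL:
SELECT a.title, b.name AS author
FROM books a
INNER JOIN authors b ON a.author_id = b.id

Result:
title          | author
---------------+-------
The Old House  | Walker
Hollow Hills   | Green 
Winter Gardens | Walker
Broken Clocks  | Walker
Empty Rooms    | Wright
Midnight Sun   | Green 


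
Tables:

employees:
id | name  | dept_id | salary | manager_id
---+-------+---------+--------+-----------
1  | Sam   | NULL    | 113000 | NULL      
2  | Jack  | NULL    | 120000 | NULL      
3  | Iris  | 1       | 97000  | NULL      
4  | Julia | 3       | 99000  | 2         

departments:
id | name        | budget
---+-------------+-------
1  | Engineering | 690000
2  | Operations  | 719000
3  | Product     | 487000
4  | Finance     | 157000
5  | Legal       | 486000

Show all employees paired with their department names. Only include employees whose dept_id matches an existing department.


INNER JOIN keeps only employees rows whose dept_id matches an id in departments. Walk through each employee:
  - employee 1 (Sam): dept_id=NULL, no match -> dropped
  - employee 2 (Jack): dept_id=NULL, no match -> dropped
  - employee 3 (Iris): dept_id=1 -> matches Engineering
  - employee 4 (Julia): dept_id=3 -> matches Product
So 2 of 4 rows are dropped.

SQL:
SELECT a.name, b.name AS department
FROM employees a
INNER JOIN departments b ON a.dept_id = b.id

Result:
name  | department 
------+------------
Iris  | Engineering
Julia | Product    


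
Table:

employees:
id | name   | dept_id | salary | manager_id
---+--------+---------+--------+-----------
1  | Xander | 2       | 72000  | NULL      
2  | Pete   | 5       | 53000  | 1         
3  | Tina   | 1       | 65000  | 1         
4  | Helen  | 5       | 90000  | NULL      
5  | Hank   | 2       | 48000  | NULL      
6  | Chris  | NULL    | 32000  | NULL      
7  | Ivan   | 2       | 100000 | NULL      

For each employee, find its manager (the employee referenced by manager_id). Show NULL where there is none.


This is a self-join: employees is joined to a second copy of itself, matching each row's manager_id to another row's id. Use LEFT JOIN so rows with manager_id=NULL are kept.
  - employee 1 (Xander): manager_id=NULL -> NULL
  - employee 2 (Pete): manager_id=1 -> Xander
  - employee 3 (Tina): manager_id=1 -> Xander
  - employee 4 (Helen): manager_id=NULL -> NULL
  - employee 5 (Hank): manager_id=NULL -> NULL
  - employee 6 (Chris): manager_id=NULL -> NULL
  - employee 7 (Ivan): manager_id=NULL -> NULL

SQL:
SELECT a.name AS item, b.name AS manager
FROM employees a
LEFT JOIN employees b ON a.manager_id = b.id

Result:
item   | manager
-------+--------
Xander | NULL   
Pete   | Xander 
Tina   | Xander 
Helen  | NULL   
Hank   | NULL   
Chris  | NULL   
Ivan   | NULL   


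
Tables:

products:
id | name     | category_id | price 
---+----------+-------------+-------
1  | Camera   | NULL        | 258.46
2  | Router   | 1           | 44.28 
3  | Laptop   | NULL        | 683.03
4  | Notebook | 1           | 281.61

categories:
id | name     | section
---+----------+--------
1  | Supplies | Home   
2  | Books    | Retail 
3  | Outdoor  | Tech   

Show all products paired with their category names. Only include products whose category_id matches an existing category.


INNER JOIN keeps only products rows whose category_id matches an id in categories. Walk through each product:
  - product 1 (Camera): category_id=NULL, no match -> dropped
  - product 2 (Router): category_id=1 -> matches Supplies
  - product 3 (Laptop): category_id=NULL, no match -> dropped
  - product 4 (Notebook): category_id=1 -> matches Supplies
So 2 of 4 rows are dropped.

SQL:
SELECT a.name, b.name AS category
FROM products a
INNER JOIN categories b ON a.category_id = b.id

Result:
name     | category
---------+---------
Router   | Supplies
Notebook | Supplies


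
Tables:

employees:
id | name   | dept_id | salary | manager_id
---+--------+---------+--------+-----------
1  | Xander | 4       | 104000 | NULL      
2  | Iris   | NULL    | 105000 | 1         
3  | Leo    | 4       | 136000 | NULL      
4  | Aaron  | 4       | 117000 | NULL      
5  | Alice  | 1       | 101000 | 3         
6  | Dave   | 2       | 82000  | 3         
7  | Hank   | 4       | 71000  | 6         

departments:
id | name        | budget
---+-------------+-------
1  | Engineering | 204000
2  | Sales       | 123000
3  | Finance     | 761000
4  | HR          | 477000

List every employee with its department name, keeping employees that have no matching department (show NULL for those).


LEFT JOIN keeps every row from employees (the left table); where dept_id has no match in departments, the department columns become NULL. Walk through each employee:
  - employee 1 (Xander): dept_id=4 -> matches HR
  - employee 2 (Iris): dept_id=NULL, no match -> kept with NULL
  - employee 3 (Leo): dept_id=4 -> matches HR
  - employee 4 (Aaron): dept_id=4 -> matches HR
  - employee 5 (Alice): dept_id=1 -> matches Engineering
  - employee 6 (Dave): dept_id=2 -> matches Sales
  - employee 7 (Hank): dept_id=4 -> matches HR
All 7 rows appear; 1 has NULL department.

SQL:
SELECT a.name, b.name AS department
FROM employees a
LEFT JOIN departments b ON a.dept_id = b.id

Result:
name   | department 
-------+------------
Xander | HR         
Iris   | NULL       
Leo    | HR         
Aaron  | HR         
Alice  | Engineering
Dave   | Sales      
Hank   | HR         


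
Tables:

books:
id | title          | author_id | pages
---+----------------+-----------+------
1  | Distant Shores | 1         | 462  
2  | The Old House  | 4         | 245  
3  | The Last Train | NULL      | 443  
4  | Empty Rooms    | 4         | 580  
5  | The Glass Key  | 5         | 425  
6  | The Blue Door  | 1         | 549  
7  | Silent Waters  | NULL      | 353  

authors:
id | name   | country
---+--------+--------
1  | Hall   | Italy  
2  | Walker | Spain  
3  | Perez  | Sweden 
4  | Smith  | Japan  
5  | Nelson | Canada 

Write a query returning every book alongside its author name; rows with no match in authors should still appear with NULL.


LEFT JOIN keeps every row from books (the left table); where author_id has no match in authors, the author columns become NULL. Walk through each book:
  - book 1 (Distant Shores): author_id=1 -> matches Hall
  - book 2 (The Old House): author_id=4 -> matches Smith
  - book 3 (The Last Train): author_id=NULL, no match -> kept with NULL
  - book 4 (Empty Rooms): author_id=4 -> matches Smith
  - book 5 (The Glass Key): author_id=5 -> matches Nelson
  - book 6 (The Blue Door): author_id=1 -> matches Hall
  - book 7 (Silent Waters): author_id=NULL, no match -> kept with NULL
All 7 rows appear; 2 have NULL author.

SQL:
SELECT a.title, b.name AS author
FROM books a
LEFT JOIN authors b ON a.author_id = b.id

Result:
title          | author
---------------+-------
Distant Shores | Hall  
The Old House  | Smith 
The Last Train | NULL  
Empty Rooms    | Smith 
The Glass Key  | Nelson
The Blue Door  | Hall  
Silent Waters  | NULL  


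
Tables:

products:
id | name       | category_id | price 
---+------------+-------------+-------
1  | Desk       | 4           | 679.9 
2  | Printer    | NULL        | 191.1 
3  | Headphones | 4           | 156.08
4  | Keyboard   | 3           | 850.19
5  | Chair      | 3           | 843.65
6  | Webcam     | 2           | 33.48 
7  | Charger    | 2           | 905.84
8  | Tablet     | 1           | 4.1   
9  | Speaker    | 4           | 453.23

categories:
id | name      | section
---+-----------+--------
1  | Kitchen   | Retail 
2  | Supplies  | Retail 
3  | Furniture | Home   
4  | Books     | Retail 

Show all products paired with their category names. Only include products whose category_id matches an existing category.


INNER JOIN keeps only products rows whose category_id matches an id in categories. Walk through each product:
  - product 1 (Desk): category_id=4 -> matches Books
  - product 2 (Printer): category_id=NULL, no match -> dropped
  - product 3 (Headphones): category_id=4 -> matches Books
  - product 4 (Keyboard): category_id=3 -> matches Furniture
  - product 5 (Chair): category_id=3 -> matches Furniture
  - product 6 (Webcam): category_id=2 -> matches Supplies
  - product 7 (Charger): category_id=2 -> matches Supplies
  - product 8 (Tablet): category_id=1 -> matches Kitchen
  - product 9 (Speaker): category_id=4 -> matches Books
So 1 of 9 rows is dropped.

SQL:
SELECT a.name, b.name AS category
FROM products a
INNER JOIN categories b ON a.category_id = b.id

Result:
name       | category 
-----------+----------
Desk       | Books    
Headphones | Books    
Keyboard   | Furniture
Chair      | Furniture
Webcam     | Supplies 
Charger    | Supplies 
Tablet     | Kitchen  
Speaker    | Books    


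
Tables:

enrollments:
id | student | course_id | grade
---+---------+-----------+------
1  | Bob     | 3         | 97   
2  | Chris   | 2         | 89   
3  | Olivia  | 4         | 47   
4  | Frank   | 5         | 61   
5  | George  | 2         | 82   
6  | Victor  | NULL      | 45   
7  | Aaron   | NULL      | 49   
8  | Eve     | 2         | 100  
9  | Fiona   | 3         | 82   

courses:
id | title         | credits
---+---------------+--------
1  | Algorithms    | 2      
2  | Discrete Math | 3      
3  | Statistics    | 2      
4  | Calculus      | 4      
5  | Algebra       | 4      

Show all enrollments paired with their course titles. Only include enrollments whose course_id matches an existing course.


INNER JOIN keeps only enrollments rows whose course_id matches an id in courses. Walk through each enrollment:
  - enrollment 1 (Bob): course_id=3 -> matches Statistics
  - enrollment 2 (Chris): course_id=2 -> matches Discrete Math
  - enrollment 3 (Olivia): course_id=4 -> matches Calculus
  - enrollment 4 (Frank): course_id=5 -> matches Algebra
  - enrollment 5 (George): course_id=2 -> matches Discrete Math
  - enrollment 6 (Victor): course_id=NULL, no match -> dropped
  - enrollment 7 (Aaron): course_id=NULL, no match -> dropped
  - enrollment 8 (Eve): course_id=2 -> matches Discrete Math
  - enrollment 9 (Fiona): course_id=3 -> matches Statistics
So 2 of 9 rows are dropped.

SQL:
SELECT a.student, b.title AS course
FROM enrollments a
INNER JOIN courses b ON a.course_id = b.id

Result:
student | course       
--------+--------------
Bob     | Statistics   
Chris   | Discrete Math
Olivia  | Calculus     
Frank   | Algebra      
George  | Discrete Math
Eve     | Discrete Math
Fiona   | Statistics   


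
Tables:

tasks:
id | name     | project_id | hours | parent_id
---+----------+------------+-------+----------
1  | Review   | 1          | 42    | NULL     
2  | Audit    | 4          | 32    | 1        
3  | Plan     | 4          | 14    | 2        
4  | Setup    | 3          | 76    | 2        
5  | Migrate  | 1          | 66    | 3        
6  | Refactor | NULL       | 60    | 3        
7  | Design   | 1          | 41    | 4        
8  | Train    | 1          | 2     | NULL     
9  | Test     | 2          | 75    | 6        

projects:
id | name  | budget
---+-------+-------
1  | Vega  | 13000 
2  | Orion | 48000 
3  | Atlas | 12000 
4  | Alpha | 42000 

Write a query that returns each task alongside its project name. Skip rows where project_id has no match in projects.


INNER JOIN keeps only tasks rows whose project_id matches an id in projects. Walk through each task:
  - task 1 (Review): project_id=1 -> matches Vega
  - task 2 (Audit): project_id=4 -> matches Alpha
  - task 3 (Plan): project_id=4 -> matches Alpha
  - task 4 (Setup): project_id=3 -> matches Atlas
  - task 5 (Migrate): project_id=1 -> matches Vega
  - task 6 (Refactor): project_id=NULL, no match -> dropped
  - task 7 (Design): project_id=1 -> matches Vega
  - task 8 (Train): project_id=1 -> matches Vega
  - task 9 (Test): project_id=2 -> matches Orion
So 1 of 9 rows is dropped.

SQL:
SELECT a.name, b.name AS project
FROM tasks a
INNER JOIN projects b ON a.project_id = b.id

Result:
name    | project
--------+--------
Review  | Vega   
Audit   | Alpha  
Plan    | Alpha  
Setup   | Atlas  
Migrate | Vega   
Design  | Vega   
Train   | Vega   
Test    | Orion  


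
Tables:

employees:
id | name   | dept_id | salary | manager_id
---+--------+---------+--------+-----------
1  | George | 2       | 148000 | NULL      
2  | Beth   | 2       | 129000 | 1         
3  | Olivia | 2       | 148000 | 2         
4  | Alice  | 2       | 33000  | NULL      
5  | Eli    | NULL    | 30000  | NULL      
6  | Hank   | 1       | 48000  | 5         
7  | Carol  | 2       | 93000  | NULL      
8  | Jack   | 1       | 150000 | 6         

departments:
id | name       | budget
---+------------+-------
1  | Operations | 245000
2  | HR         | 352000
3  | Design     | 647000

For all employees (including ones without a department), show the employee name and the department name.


LEFT JOIN keeps every row from employees (the left table); where dept_id has no match in departments, the department columns become NULL. Walk through each employee:
  - employee 1 (George): dept_id=2 -> matches HR
  - employee 2 (Beth): dept_id=2 -> matches HR
  - employee 3 (Olivia): dept_id=2 -> matches HR
  - employee 4 (Alice): dept_id=2 -> matches HR
  - employee 5 (Eli): dept_id=NULL, no match -> kept with NULL
  - employee 6 (Hank): dept_id=1 -> matches Operations
  - employee 7 (Carol): dept_id=2 -> matches HR
  - employee 8 (Jack): dept_id=1 -> matches Operations
All 8 rows appear; 1 has NULL department.

SQL:
SELECT a.name, b.name AS department
FROM employees a
LEFT JOIN departments b ON a.dept_id = b.id

Result:
name   | department
-------+-----------
George | HR        
Beth   | HR        
Olivia | HR        
Alice  | HR        
Eli    | NULL      
Hank   | Operations
Carol  | HR        
Jack   | Operations


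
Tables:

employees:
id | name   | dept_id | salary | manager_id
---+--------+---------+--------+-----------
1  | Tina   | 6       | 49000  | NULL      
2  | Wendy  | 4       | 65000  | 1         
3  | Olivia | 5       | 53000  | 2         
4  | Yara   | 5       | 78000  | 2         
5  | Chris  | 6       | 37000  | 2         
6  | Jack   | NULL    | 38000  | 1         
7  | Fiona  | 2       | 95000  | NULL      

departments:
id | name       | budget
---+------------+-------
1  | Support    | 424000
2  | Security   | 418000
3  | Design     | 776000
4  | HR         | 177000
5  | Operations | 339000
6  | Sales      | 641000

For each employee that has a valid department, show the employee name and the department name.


INNER JOIN keeps only employees rows whose dept_id matches an id in departments. Walk through each employee:
  - employee 1 (Tina): dept_id=6 -> matches Sales
  - employee 2 (Wendy): dept_id=4 -> matches HR
  - employee 3 (Olivia): dept_id=5 -> matches Operations
  - employee 4 (Yara): dept_id=5 -> matches Operations
  - employee 5 (Chris): dept_id=6 -> matches Sales
  - employee 6 (Jack): dept_id=NULL, no match -> dropped
  - employee 7 (Fiona): dept_id=2 -> matches Security
So 1 of 7 rows is dropped.

SQL:
SELECT a.name, b.name AS department
FROM employees a
INNER JOIN departments b ON a.dept_id = b.id

Result:
name   | department
-------+-----------
Tina   | Sales     
Wendy  | HR        
Olivia | Operations
Yara   | Operations
Chris  | Sales     
Fiona  | Security  


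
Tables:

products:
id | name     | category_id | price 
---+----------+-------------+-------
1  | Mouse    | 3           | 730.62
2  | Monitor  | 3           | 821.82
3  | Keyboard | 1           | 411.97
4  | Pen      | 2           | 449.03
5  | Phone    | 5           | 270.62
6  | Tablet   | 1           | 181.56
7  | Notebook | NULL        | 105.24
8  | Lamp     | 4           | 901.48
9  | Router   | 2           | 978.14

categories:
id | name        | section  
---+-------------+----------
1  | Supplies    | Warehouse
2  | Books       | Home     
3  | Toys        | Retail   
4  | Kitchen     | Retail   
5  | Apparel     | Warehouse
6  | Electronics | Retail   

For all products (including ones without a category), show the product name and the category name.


LEFT JOIN keeps every row from products (the left table); where category_id has no match in categories, the category columns become NULL. Walk through each product:
  - product 1 (Mouse): category_id=3 -> matches Toys
  - product 2 (Monitor): category_id=3 -> matches Toys
  - product 3 (Keyboard): category_id=1 -> matches Supplies
  - product 4 (Pen): category_id=2 -> matches Books
  - product 5 (Phone): category_id=5 -> matches Apparel
  - product 6 (Tablet): category_id=1 -> matches Supplies
  - product 7 (Notebook): category_id=NULL, no match -> kept with NULL
  - product 8 (Lamp): category_id=4 -> matches Kitchen
  - product 9 (Router): category_id=2 -> matches Books
All 9 rows appear; 1 has NULL category.

SQL:
SELECT a.name, b.name AS category
FROM products a
LEFT JOIN categories b ON a.category_id = b.id

Result:
name     | category
---------+---------
Mouse    | Toys    
Monitor  | Toys    
Keyboard | Supplies
Pen      | Books   
Phone    | Apparel 
Tablet   | Supplies
Notebook | NULL    
Lamp     | Kitchen 
Router   | Books   


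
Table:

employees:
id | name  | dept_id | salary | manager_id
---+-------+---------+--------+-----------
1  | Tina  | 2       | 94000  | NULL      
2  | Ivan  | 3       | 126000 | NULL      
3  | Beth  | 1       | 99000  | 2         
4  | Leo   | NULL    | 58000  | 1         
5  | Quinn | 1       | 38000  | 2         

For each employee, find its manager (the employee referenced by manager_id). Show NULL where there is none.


This is a self-join: employees is joined to a second copy of itself, matching each row's manager_id to another row's id. Use LEFT JOIN so rows with manager_id=NULL are kept.
  - employee 1 (Tina): manager_id=NULL -> NULL
  - employee 2 (Ivan): manager_id=NULL -> NULL
  - employee 3 (Beth): manager_id=2 -> Ivan
  - employee 4 (Leo): manager_id=1 -> Tina
  - employee 5 (Quinn): manager_id=2 -> Ivan

SQL:
SELECT a.name AS item, b.name AS manager
FROM employees a
LEFT JOIN employees b ON a.manager_id = b.id

Result:
item  | manager
------+--------
Tina  | NULL   
Ivan  | NULL   
Beth  | Ivan   
Leo   | Tina   
Quinn | Ivan   


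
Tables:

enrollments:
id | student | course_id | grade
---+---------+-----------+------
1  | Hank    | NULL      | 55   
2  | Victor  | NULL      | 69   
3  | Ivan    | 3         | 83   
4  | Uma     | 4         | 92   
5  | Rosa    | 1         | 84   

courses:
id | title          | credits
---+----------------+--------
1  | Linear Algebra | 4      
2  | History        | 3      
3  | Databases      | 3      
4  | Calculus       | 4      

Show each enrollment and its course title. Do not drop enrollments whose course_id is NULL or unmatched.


LEFT JOIN keeps every row from enrollments (the left table); where course_id has no match in courses, the course columns become NULL. Walk through each enrollment:
  - enrollment 1 (Hank): course_id=NULL, no match -> kept with NULL
  - enrollment 2 (Victor): course_id=NULL, no match -> kept with NULL
  - enrollment 3 (Ivan): course_id=3 -> matches Databases
  - enrollment 4 (Uma): course_id=4 -> matches Calculus
  - enrollment 5 (Rosa): course_id=1 -> matches Linear Algebra
All 5 rows appear; 2 have NULL course.

SQL:
SELECT a.student, b.title AS course
FROM enrollments a
LEFT JOIN courses b ON a.course_id = b.id

Result:
student | course        
--------+---------------
Hank    | NULL          
Victor  | NULL          
Ivan    | Databases     
Uma     | Calculus      
Rosa    | Linear Algebra


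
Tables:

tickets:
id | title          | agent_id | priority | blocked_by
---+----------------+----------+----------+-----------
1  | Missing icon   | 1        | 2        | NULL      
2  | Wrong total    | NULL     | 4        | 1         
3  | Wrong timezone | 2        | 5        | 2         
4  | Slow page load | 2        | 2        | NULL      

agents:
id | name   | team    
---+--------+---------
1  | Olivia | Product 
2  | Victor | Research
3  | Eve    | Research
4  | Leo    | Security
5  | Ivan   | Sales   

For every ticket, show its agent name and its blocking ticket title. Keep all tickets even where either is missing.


Two LEFT JOINs from the same base table tickets: one to agents via agent_id, one to tickets itself via blocked_by. Both are LEFT so every ticket is preserved.
Match against agents:
  - ticket 1 (Missing icon): agent_id=1 -> matches Olivia
  - ticket 2 (Wrong total): agent_id=NULL, no match -> kept with NULL
  - ticket 3 (Wrong timezone): agent_id=2 -> matches Victor
  - ticket 4 (Slow page load): agent_id=2 -> matches Victor
Match against tickets (self):
  - ticket 1 (Missing icon): blocked_by=NULL -> NULL
  - ticket 2 (Wrong total): blocked_by=1 -> Missing icon
  - ticket 3 (Wrong timezone): blocked_by=2 -> Wrong total
  - ticket 4 (Slow page load): blocked_by=NULL -> NULL

SQL:
SELECT a.title, b.name AS agent, c.title AS blocked_by
FROM tickets a
LEFT JOIN agents b ON a.agent_id = b.id
LEFT JOIN tickets c ON a.blocked_by = c.id

Result:
title          | agent  | blocked_by  
---------------+--------+-------------
Missing icon   | Olivia | NULL        
Wrong total    | NULL   | Missing icon
Wrong timezone | Victor | Wrong total 
Slow page load | Victor | NULL        


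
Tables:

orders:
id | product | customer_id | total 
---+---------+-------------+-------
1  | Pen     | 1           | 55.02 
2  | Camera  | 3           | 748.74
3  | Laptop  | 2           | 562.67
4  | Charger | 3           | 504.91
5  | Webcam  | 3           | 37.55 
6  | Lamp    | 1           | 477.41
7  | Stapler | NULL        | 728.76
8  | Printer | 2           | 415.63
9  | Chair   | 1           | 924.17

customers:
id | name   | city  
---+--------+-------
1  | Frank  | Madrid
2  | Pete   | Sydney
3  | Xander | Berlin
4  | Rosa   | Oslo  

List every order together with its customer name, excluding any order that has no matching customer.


INNER JOIN keeps only orders rows whose customer_id matches an id in customers. Walk through each order:
  - order 1 (Pen): customer_id=1 -> matches Frank
  - order 2 (Camera): customer_id=3 -> matches Xander
  - order 3 (Laptop): customer_id=2 -> matches Pete
  - order 4 (Charger): customer_id=3 -> matches Xander
  - order 5 (Webcam): customer_id=3 -> matches Xander
  - order 6 (Lamp): customer_id=1 -> matches Frank
  - order 7 (Stapler): customer_id=NULL, no match -> dropped
  - order 8 (Printer): customer_id=2 -> matches Pete
  - order 9 (Chair): customer_id=1 -> matches Frank
So 1 of 9 rows is dropped.

SQL:
SELECT a.product, b.name AS customer
FROM orders a
INNER JOIN customers b ON a.customer_id = b.id

Result:
product | customer
--------+---------
Pen     | Frank   
Camera  | Xander  
Laptop  | Pete    
Charger | Xander  
Webcam  | Xander  
Lamp    | Frank   
Printer | Pete    
Chair   | Frank   


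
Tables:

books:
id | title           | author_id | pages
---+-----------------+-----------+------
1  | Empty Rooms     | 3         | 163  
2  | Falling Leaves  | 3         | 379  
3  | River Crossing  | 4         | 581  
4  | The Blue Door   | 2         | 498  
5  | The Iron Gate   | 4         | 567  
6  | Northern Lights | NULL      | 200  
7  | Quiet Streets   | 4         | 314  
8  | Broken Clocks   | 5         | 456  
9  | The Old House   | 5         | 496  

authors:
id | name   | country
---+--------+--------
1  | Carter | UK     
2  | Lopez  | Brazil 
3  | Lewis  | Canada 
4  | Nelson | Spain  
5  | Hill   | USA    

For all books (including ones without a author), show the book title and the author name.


LEFT JOIN keeps every row from books (the left table); where author_id has no match in authors, the author columns become NULL. Walk through each book:
  - book 1 (Empty Rooms): author_id=3 -> matches Lewis
  - book 2 (Falling Leaves): author_id=3 -> matches Lewis
  - book 3 (River Crossing): author_id=4 -> matches Nelson
  - book 4 (The Blue Door): author_id=2 -> matches Lopez
  - book 5 (The Iron Gate): author_id=4 -> matches Nelson
  - book 6 (Northern Lights): author_id=NULL, no match -> kept with NULL
  - book 7 (Quiet Streets): author_id=4 -> matches Nelson
  - book 8 (Broken Clocks): author_id=5 -> matches Hill
  - book 9 (The Old House): author_id=5 -> matches Hill
All 9 rows appear; 1 has NULL author.

SQL:
SELECT a.title, b.name AS author
FROM books a
LEFT JOIN authors b ON a.author_id = b.id

Result:
title           | author
----------------+-------
Empty Rooms     | Lewis 
Falling Leaves  | Lewis 
River Crossing  | Nelson
The Blue Door   | Lopez 
The Iron Gate   | Nelson
Northern Lights | NULL  
Quiet Streets   | Nelson
Broken Clocks   | Hill  
The Old House   | Hill  


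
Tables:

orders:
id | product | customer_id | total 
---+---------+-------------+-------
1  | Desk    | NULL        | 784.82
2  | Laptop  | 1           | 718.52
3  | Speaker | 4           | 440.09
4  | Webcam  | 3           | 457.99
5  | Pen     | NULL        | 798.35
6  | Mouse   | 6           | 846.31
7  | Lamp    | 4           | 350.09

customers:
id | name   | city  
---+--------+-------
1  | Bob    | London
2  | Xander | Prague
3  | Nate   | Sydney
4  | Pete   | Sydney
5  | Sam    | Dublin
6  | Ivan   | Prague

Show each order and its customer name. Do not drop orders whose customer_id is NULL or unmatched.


LEFT JOIN keeps every row from orders (the left table); where customer_id has no match in customers, the customer columns become NULL. Walk through each order:
  - order 1 (Desk): customer_id=NULL, no match -> kept with NULL
  - order 2 (Laptop): customer_id=1 -> matches Bob
  - order 3 (Speaker): customer_id=4 -> matches Pete
  - order 4 (Webcam): customer_id=3 -> matches Nate
  - order 5 (Pen): customer_id=NULL, no match -> kept with NULL
  - order 6 (Mouse): customer_id=6 -> matches Ivan
  - order 7 (Lamp): customer_id=4 -> matches Pete
All 7 rows appear; 2 have NULL customer.

SQL:
SELECT a.product, b.name AS customer
FROM orders a
LEFT JOIN customers b ON a.customer_id = b.id

Result:
product | customer
--------+---------
Desk    | NULL    
Laptop  | Bob     
Speaker | Pete    
Webcam  | Nate    
Pen     | NULL    
Mouse   | Ivan    
Lamp    | Pete    


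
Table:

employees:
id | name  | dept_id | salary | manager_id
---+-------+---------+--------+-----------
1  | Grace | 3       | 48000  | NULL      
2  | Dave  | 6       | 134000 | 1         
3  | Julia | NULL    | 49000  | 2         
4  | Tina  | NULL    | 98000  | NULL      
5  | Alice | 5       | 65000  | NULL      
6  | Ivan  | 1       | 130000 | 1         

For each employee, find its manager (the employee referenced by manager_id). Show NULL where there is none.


This is a self-join: employees is joined to a second copy of itself, matching each row's manager_id to another row's id. Use LEFT JOIN so rows with manager_id=NULL are kept.
  - employee 1 (Grace): manager_id=NULL -> NULL
  - employee 2 (Dave): manager_id=1 -> Grace
  - employee 3 (Julia): manager_id=2 -> Dave
  - employee 4 (Tina): manager_id=NULL -> NULL
  - employee 5 (Alice): manager_id=NULL -> NULL
  - employee 6 (Ivan): manager_id=1 -> Grace

SQL:
SELECT a.name AS item, b.name AS manager
FROM employees a
LEFT JOIN employees b ON a.manager_id = b.id

Result:
item  | manager
------+--------
Grace | NULL   
Dave  | Grace  
Julia | Dave   
Tina  | NULL   
Alice | NULL   
Ivan  | Grace  


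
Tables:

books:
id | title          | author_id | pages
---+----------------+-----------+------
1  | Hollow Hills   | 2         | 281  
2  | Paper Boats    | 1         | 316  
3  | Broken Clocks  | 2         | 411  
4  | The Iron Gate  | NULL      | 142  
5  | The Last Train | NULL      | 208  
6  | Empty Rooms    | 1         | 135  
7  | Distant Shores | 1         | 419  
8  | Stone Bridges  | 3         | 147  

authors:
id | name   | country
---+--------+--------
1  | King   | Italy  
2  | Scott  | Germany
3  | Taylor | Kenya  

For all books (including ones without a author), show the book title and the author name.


LEFT JOIN keeps every row from books (the left table); where author_id has no match in authors, the author columns become NULL. Walk through each book:
  - book 1 (Hollow Hills): author_id=2 -> matches Scott
  - book 2 (Paper Boats): author_id=1 -> matches King
  - book 3 (Broken Clocks): author_id=2 -> matches Scott
  - book 4 (The Iron Gate): author_id=NULL, no match -> kept with NULL
  - book 5 (The Last Train): author_id=NULL, no match -> kept with NULL
  - book 6 (Empty Rooms): author_id=1 -> matches King
  - book 7 (Distant Shores): author_id=1 -> matches King
  - book 8 (Stone Bridges): author_id=3 -> matches Taylor
All 8 rows appear; 2 have NULL author.

SQL:
SELECT a.title, b.name AS author
FROM books a
LEFT JOIN authors b ON a.author_id = b.id

Result:
title          | author
---------------+-------
Hollow Hills   | Scott 
Paper Boats    | King  
Broken Clocks  | Scott 
The Iron Gate  | NULL  
The Last Train | NULL  
Empty Rooms    | King  
Distant Shores | King  
Stone Bridges  | Taylor


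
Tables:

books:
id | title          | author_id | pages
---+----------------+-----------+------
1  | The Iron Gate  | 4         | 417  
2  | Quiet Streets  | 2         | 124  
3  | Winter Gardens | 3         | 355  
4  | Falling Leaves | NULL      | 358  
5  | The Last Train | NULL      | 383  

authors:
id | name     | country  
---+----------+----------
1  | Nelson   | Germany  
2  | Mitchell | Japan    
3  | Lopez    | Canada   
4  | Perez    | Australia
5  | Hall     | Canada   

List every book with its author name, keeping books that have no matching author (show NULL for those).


LEFT JOIN keeps every row from books (the left table); where author_id has no match in authors, the author columns become NULL. Walk through each book:
  - book 1 (The Iron Gate): author_id=4 -> matches Perez
  - book 2 (Quiet Streets): author_id=2 -> matches Mitchell
  - book 3 (Winter Gardens): author_id=3 -> matches Lopez
  - book 4 (Falling Leaves): author_id=NULL, no match -> kept with NULL
  - book 5 (The Last Train): author_id=NULL, no match -> kept with NULL
All 5 rows appear; 2 have NULL author.

SQL:
SELECT a.title, b.name AS author
FROM books a
LEFT JOIN authors b ON a.author_id = b.id

Result:
title          | author  
---------------+---------
The Iron Gate  | Perez   
Quiet Streets  | Mitchell
Winter Gardens | Lopez   
Falling Leaves | NULL    
The Last Train | NULL    


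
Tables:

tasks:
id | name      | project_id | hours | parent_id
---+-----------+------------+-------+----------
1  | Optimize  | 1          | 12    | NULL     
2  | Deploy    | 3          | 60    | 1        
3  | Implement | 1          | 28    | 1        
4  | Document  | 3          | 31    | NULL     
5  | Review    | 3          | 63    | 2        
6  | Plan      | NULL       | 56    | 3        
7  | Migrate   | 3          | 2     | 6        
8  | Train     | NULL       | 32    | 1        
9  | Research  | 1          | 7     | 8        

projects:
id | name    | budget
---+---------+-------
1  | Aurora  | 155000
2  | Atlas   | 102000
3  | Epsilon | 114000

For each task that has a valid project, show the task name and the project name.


INNER JOIN keeps only tasks rows whose project_id matches an id in projects. Walk through each task:
  - task 1 (Optimize): project_id=1 -> matches Aurora
  - task 2 (Deploy): project_id=3 -> matches Epsilon
  - task 3 (Implement): project_id=1 -> matches Aurora
  - task 4 (Document): project_id=3 -> matches Epsilon
  - task 5 (Review): project_id=3 -> matches Epsilon
  - task 6 (Plan): project_id=NULL, no match -> dropped
  - task 7 (Migrate): project_id=3 -> matches Epsilon
  - task 8 (Train): project_id=NULL, no match -> dropped
  - task 9 (Research): project_id=1 -> matches Aurora
So 2 of 9 rows are dropped.

SQL:
SELECT a.name, b.name AS project
FROM tasks a
INNER JOIN projects b ON a.project_id = b.id

Result:
name      | project
----------+--------
Optimize  | Aurora 
Deploy    | Epsilon
Implement | Aurora 
Document  | Epsilon
Review    | Epsilon
Migrate   | Epsilon
Research  | Aurora 


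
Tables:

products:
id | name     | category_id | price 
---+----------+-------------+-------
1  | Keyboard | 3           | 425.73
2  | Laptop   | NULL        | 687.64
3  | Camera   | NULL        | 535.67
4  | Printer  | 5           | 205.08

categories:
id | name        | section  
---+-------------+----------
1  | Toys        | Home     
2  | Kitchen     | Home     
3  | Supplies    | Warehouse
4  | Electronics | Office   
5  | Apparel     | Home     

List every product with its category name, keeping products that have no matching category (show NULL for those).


LEFT JOIN keeps every row from products (the left table); where category_id has no match in categories, the category columns become NULL. Walk through each product:
  - product 1 (Keyboard): category_id=3 -> matches Supplies
  - product 2 (Laptop): category_id=NULL, no match -> kept with NULL
  - product 3 (Camera): category_id=NULL, no match -> kept with NULL
  - product 4 (Printer): category_id=5 -> matches Apparel
All 4 rows appear; 2 have NULL category.

SQL:
SELECT a.name, b.name AS category
FROM products a
LEFT JOIN categories b ON a.category_id = b.id

Result:
name     | category
---------+---------
Keyboard | Supplies
Laptop   | NULL    
Camera   | NULL    
Printer  | Apparel 
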